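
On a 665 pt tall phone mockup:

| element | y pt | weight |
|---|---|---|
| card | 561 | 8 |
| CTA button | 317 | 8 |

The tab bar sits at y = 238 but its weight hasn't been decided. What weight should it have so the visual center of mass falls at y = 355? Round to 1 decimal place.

w ≈ 11.5

Fixed elements: Σw = 8 + 8 = 16, Σw·y = 8·561 + 8·317 = 7024.
Set Σw·y/Σw = 355: (7024 + 238w) = 355·(16 + w).
Solving: w = (355·16 − 7024) / (238 − 355) = -1344 / -117 ≈ 11.49.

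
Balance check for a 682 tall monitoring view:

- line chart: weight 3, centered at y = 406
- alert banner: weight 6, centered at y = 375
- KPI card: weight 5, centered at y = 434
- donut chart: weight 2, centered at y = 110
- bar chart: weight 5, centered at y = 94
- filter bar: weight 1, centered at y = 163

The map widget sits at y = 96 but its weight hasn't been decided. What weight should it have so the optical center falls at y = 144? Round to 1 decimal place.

w ≈ 69.2

Existing Σw = 22 (3 + 6 + 5 + 2 + 5 + 1); existing moment 3·406 + 6·375 + 5·434 + 2·110 + 5·94 + 1·163 = 6491.
For the centroid to hit 144: (6491 + w·96) / (22 + w) = 144.
So w = (144·22 − 6491)/(96 − 144) = -3323/-48 ≈ 69.23.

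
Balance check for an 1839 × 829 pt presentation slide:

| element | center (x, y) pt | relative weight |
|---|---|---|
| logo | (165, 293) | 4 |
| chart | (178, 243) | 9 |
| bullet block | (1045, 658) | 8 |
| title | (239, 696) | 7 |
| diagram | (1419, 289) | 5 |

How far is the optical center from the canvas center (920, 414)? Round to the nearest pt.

Σw = 4 + 9 + 8 + 7 + 5 = 33.
x: (4·165 + 9·178 + 8·1045 + 7·239 + 5·1419) / 33 = 19390 / 33 ≈ 587.58
y: (4·293 + 9·243 + 8·658 + 7·696 + 5·289) / 33 = 14940 / 33 ≈ 452.73
Relative to (920, 414): Δ = (-332.42, 38.73); |Δ| = √(-332.42² + 38.73²) ≈ 334.67.

≈ 335 pt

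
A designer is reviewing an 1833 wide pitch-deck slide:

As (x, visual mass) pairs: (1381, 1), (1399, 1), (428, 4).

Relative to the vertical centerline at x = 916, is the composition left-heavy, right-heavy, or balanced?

left-heavy

Σw = 1 + 1 + 4 = 6.
x-moment: 1·1381 + 1·1399 + 4·428 = 4492; centroid 4492/6 ≈ 748.67.
748.7 lies left of the midline 916, so the layout is left-heavy.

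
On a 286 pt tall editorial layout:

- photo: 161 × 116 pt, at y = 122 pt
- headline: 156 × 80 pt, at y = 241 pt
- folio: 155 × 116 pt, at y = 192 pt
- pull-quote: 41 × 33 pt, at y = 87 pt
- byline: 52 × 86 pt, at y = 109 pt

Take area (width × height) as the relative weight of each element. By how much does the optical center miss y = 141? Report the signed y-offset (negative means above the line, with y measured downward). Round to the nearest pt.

Areas: photo 161·116 = 18676, headline 156·80 = 12480, folio 155·116 = 17980, pull-quote 41·33 = 1353, byline 52·86 = 4472. Total weight = 54961.
y: (18676·122 + 12480·241 + 17980·192 + 1353·87 + 4472·109) / 54961 = 9343471 / 54961 ≈ 170.00
Offset from y = 141: 170.00 − 141 ≈ 29.00.

≈ 29 pt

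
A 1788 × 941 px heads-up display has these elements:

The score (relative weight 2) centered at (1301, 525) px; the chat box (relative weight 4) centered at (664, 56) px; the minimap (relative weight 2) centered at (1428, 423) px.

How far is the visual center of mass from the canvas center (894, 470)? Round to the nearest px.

Weights sum to 2 + 4 + 2 = 8.
Σw·x = 2·1301 + 4·664 + 2·1428 = 8114, so x̄ = 8114/8 ≈ 1014.25.
Σw·y = 2·525 + 4·56 + 2·423 = 2120, so ȳ = 2120/8 ≈ 265.00.
From (894, 470): dx = 120.25, dy = -205.00, so the distance is √(dx²+dy²) ≈ 237.67.

≈ 238 px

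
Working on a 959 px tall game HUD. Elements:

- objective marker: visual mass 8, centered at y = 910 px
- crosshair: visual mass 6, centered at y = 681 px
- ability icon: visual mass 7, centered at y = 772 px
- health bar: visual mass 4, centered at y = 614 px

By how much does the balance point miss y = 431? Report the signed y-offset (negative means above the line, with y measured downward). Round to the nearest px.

≈ 338 px

Σw = 8 + 6 + 7 + 4 = 25.
Σw·y = 8·910 + 6·681 + 7·772 + 4·614 = 19226, so ȳ = 19226/25 ≈ 769.04.
Difference: 769.04 − 431 ≈ 338.04.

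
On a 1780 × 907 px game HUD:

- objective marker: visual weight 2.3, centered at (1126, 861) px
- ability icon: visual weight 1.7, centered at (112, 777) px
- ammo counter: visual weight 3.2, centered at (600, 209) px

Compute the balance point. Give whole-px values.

Σw = 2.3 + 1.7 + 3.2 = 7.2.
x: (2.3·1126 + 1.7·112 + 3.2·600) / 7.2 = 4700.2 / 7.2 ≈ 652.81
y: (2.3·861 + 1.7·777 + 3.2·209) / 7.2 = 3970.0 / 7.2 ≈ 551.39

(653, 551)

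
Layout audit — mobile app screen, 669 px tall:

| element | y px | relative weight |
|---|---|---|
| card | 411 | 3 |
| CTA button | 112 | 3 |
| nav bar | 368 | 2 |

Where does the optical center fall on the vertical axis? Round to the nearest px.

Total weight = 3 + 3 + 2 = 8.
y: (3·411 + 3·112 + 2·368) / 8 = 2305 / 8 ≈ 288.12

y ≈ 288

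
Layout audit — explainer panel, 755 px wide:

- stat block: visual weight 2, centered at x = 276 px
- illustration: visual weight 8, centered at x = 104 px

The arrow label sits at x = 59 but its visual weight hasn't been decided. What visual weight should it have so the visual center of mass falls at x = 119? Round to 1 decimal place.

w ≈ 3.2

Known weights sum to 2 + 8 = 10; their moment is 2·276 + 8·104 = 1384.
Balance at x = 119 requires (1384 + w·59) / (10 + w) = 119.
So w = (119·10 − 1384)/(59 − 119) = -194/-60 ≈ 3.23.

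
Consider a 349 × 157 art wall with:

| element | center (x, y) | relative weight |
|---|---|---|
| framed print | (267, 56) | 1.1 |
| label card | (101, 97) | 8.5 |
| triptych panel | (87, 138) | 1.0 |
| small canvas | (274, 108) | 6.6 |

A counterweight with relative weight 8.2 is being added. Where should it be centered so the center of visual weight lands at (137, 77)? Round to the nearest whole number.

(53, 27)

With the counterweight, Σw becomes 1.1 + 8.5 + 1.0 + 6.6 + 8.2 = 25.4.
x: need Σw·x = 25.4·137 = 3479.8. Existing = 1.1·267 + 8.5·101 + 1.0·87 + 6.6·274 = 3047.6. Remainder 432.2 / 8.2 ≈ 52.71.
y: need Σw·y = 25.4·77 = 1955.8. Existing = 1.1·56 + 8.5·97 + 1.0·138 + 6.6·108 = 1736.9. Remainder 218.9 / 8.2 ≈ 26.70.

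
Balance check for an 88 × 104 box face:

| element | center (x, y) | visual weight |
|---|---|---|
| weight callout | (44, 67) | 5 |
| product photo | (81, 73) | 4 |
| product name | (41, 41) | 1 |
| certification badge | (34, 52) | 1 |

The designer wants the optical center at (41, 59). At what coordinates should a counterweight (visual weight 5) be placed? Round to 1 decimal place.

After adding the counterweight, total weight = 5 + 4 + 1 + 1 + 5 = 16.
x: target moment 16×41 = 656; current 5·44 + 4·81 + 1·41 + 1·34 = 619; the counterweight supplies 37, so x = 37/5 ≈ 7.40.
y: target moment 16×59 = 944; current 5·67 + 4·73 + 1·41 + 1·52 = 720; the counterweight supplies 224, so y = 224/5 ≈ 44.80.

(7.4, 44.8)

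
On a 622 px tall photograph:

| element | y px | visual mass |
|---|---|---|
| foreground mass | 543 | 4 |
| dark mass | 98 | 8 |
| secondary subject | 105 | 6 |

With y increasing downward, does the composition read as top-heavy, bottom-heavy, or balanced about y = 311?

top-heavy

Σw = 4 + 8 + 6 = 18.
Σw·y = 4·543 + 8·98 + 6·105 = 3586, so ȳ = 3586/18 ≈ 199.22.
199.2 vs midline 311 → top-heavy.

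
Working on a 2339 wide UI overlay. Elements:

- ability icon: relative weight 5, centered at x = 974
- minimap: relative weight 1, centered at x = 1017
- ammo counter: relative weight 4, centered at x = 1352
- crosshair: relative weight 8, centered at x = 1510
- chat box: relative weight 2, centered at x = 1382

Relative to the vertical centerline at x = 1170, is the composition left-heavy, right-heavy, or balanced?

Total weight = 5 + 1 + 4 + 8 + 2 = 20.
Σw·x = 5·974 + 1·1017 + 4·1352 + 8·1510 + 2·1382 = 26139, so x̄ = 26139/20 ≈ 1306.95.
1307.0 vs midline 1170 → right-heavy.

right-heavy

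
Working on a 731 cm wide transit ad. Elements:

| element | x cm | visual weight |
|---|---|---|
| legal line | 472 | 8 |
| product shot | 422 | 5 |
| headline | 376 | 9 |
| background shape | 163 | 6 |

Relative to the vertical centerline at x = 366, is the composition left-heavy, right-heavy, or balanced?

Σw = 8 + 5 + 9 + 6 = 28.
x: (8·472 + 5·422 + 9·376 + 6·163) / 28 = 10248 / 28 ≈ 366.00
366.00 = 366 exactly: balanced.

balanced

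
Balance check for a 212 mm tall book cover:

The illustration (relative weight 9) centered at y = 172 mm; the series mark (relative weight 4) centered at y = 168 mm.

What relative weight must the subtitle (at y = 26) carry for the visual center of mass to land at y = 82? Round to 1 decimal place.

Known weights sum to 9 + 4 = 13; their moment is 9·172 + 4·168 = 2220.
Set Σw·y/Σw = 82: (2220 + 26w) = 82·(13 + w).
So w = (82·13 − 2220)/(26 − 82) = -1154/-56 ≈ 20.61.

w ≈ 20.6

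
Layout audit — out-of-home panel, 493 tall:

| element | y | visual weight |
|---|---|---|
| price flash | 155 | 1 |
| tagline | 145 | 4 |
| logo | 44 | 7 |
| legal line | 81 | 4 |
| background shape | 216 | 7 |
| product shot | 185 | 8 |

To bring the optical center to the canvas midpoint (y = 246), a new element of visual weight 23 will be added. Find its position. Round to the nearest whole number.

After adding the new element, total weight = 1 + 4 + 7 + 4 + 7 + 8 + 23 = 54.
Along y: (4359 + 23·y) / 54 = 246 (existing moment 1·155 + 4·145 + 7·44 + 4·81 + 7·216 + 8·185 = 4359) ⇒ y = (13284 − 4359) / 23 ≈ 388.04.

y ≈ 388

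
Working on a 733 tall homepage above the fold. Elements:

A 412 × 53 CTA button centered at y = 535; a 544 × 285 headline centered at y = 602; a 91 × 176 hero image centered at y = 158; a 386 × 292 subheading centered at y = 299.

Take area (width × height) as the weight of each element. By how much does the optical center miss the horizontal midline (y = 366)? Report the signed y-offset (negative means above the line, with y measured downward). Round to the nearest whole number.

≈ 96

Areas → weights: CTA button 412·53 = 21836, headline 544·285 = 155040, hero image 91·176 = 16016, subheading 386·292 = 112712; Σw = 305604.
y: (21836·535 + 155040·602 + 16016·158 + 112712·299) / 305604 = 141247756 / 305604 ≈ 462.19
Against y = 366, that's 462.19 − 366 = 96.19.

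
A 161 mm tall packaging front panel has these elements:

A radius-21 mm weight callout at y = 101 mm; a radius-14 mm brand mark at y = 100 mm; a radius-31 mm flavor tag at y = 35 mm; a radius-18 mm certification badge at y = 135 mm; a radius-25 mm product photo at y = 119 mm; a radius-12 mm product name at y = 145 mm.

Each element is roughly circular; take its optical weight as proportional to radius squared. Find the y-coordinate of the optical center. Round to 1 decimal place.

y ≈ 88.0

r² weights: weight callout 21² = 441, brand mark 14² = 196, flavor tag 31² = 961, certification badge 18² = 324, product photo 25² = 625, product name 12² = 144. Total = 2691.
y: (441·101 + 196·100 + 961·35 + 324·135 + 625·119 + 144·145) / 2691 = 236771 / 2691 ≈ 87.99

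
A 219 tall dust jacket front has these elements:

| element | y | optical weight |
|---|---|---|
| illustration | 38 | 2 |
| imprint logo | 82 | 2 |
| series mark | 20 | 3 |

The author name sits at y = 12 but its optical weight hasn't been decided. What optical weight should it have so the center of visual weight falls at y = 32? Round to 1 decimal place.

w ≈ 3.8

Known weights sum to 2 + 2 + 3 = 7; their moment is 2·38 + 2·82 + 3·20 = 300.
Set Σw·y/Σw = 32: (300 + 12w) = 32·(7 + w).
Rearranging, w·(12 − 32) = 32·7 − 300 = -76, so w ≈ -76/-20 = 3.80.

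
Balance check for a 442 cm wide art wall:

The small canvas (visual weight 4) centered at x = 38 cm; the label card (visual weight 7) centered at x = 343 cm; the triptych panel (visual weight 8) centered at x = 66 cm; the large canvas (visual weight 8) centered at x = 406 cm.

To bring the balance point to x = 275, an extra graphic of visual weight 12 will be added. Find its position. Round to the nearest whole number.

x ≈ 366

New total weight: (4 + 7 + 8 + 8) + 12 = 39.
x: need Σw·x = 39·275 = 10725. Existing = 4·38 + 7·343 + 8·66 + 8·406 = 6329. Remainder 4396 / 12 ≈ 366.33.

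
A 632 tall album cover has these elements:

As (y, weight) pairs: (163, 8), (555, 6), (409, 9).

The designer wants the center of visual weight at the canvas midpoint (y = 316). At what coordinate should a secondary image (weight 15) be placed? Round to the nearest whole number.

New total weight: (8 + 6 + 9) + 15 = 38.
y: target moment 38×316 = 12008; current 8·163 + 6·555 + 9·409 = 8315; the secondary image supplies 3693, so y = 3693/15 ≈ 246.20.

y ≈ 246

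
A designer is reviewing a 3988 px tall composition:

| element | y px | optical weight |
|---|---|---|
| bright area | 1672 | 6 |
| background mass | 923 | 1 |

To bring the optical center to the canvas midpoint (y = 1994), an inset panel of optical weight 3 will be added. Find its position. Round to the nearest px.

With the inset panel, Σw becomes 6 + 1 + 3 = 10.
y: target moment 10×1994 = 19940; current 6·1672 + 1·923 = 10955; the inset panel supplies 8985, so y = 8985/3 ≈ 2995.00.

y ≈ 2995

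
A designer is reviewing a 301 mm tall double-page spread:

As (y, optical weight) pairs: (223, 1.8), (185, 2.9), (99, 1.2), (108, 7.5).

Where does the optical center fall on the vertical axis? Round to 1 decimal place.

y ≈ 139.3

Σw = 1.8 + 2.9 + 1.2 + 7.5 = 13.4.
Σw·y = 1.8·223 + 2.9·185 + 1.2·99 + 7.5·108 = 1866.7, so ȳ = 1866.7/13.4 ≈ 139.31.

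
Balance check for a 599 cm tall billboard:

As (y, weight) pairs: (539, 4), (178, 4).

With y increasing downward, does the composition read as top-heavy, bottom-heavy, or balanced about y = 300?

Weights sum to 4 + 4 = 8.
y-moment: 4·539 + 4·178 = 2868; centroid 2868/8 ≈ 358.50.
358.5 vs midline 300 → bottom-heavy.

bottom-heavy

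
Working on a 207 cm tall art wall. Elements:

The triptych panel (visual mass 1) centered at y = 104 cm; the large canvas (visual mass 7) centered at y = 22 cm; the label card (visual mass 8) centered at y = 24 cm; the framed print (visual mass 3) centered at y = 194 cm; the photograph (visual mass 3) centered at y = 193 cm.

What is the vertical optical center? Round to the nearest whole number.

Total weight = 1 + 7 + 8 + 3 + 3 = 22.
Σw·y = 1·104 + 7·22 + 8·24 + 3·194 + 3·193 = 1611, so ȳ = 1611/22 ≈ 73.23.

y ≈ 73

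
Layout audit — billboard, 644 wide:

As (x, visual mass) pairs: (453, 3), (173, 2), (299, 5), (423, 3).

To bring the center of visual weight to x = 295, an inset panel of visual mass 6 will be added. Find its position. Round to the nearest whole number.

With the inset panel, Σw becomes 3 + 2 + 5 + 3 + 6 = 19.
x: need Σw·x = 19·295 = 5605. Existing = 3·453 + 2·173 + 5·299 + 3·423 = 4469. Remainder 1136 / 6 ≈ 189.33.

x ≈ 189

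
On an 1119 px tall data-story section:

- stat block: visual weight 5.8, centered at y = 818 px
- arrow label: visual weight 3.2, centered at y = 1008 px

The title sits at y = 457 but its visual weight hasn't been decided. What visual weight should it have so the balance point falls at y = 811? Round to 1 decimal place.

w ≈ 1.9

Fixed elements: Σw = 5.8 + 3.2 = 9.0, Σw·y = 5.8·818 + 3.2·1008 = 7970.0.
For the centroid to hit 811: (7970.0 + w·457) / (9.0 + w) = 811.
So w = (811·9.0 − 7970.0)/(457 − 811) = -671.0/-354 ≈ 1.90.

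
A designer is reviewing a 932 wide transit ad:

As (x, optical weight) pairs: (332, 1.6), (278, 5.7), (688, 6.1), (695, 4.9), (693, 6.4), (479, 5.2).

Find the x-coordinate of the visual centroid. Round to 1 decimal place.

Weights sum to 1.6 + 5.7 + 6.1 + 4.9 + 6.4 + 5.2 = 29.9.
x-moment: 1.6·332 + 5.7·278 + 6.1·688 + 4.9·695 + 6.4·693 + 5.2·479 = 16644.1; centroid 16644.1/29.9 ≈ 556.66.

x ≈ 556.7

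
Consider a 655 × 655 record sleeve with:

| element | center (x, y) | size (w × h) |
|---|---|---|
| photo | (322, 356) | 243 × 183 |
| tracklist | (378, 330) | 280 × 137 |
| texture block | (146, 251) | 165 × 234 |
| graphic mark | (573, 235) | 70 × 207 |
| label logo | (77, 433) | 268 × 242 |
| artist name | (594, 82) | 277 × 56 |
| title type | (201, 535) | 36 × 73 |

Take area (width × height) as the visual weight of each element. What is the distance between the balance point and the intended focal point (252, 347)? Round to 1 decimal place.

Areas → weights: photo 243·183 = 44469, tracklist 280·137 = 38360, texture block 165·234 = 38610, graphic mark 70·207 = 14490, label logo 268·242 = 64856, artist name 277·56 = 15512, title type 36·73 = 2628; Σw = 218925.
Σw·x = 44469·322 + 38360·378 + 38610·146 + 14490·573 + 64856·77 + 15512·594 + 2628·201 = 57495196, so x̄ = 57495196/218925 ≈ 262.63.
Σw·y = 44469·356 + 38360·330 + 38610·251 + 14490·235 + 64856·433 + 15512·82 + 2628·535 = 72346636, so ȳ = 72346636/218925 ≈ 330.46.
Relative to (252, 347): Δ = (10.63, -16.54); |Δ| = √(10.63² + -16.54²) ≈ 19.66.

≈ 19.7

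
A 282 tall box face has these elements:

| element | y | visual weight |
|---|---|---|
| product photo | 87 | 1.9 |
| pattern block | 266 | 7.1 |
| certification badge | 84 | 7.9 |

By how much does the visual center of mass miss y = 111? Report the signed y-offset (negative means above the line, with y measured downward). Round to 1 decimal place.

Σw = 1.9 + 7.1 + 7.9 = 16.9.
y: (1.9·87 + 7.1·266 + 7.9·84) / 16.9 = 2717.5 / 16.9 ≈ 160.80
Against y = 111, that's 160.80 − 111 = 49.80.

≈ 49.8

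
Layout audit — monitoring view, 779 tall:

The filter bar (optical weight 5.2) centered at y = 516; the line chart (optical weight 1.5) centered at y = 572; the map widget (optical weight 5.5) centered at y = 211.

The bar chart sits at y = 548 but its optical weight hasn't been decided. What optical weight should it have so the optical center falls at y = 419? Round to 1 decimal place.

Existing Σw = 12.2 (5.2 + 1.5 + 5.5); existing moment 5.2·516 + 1.5·572 + 5.5·211 = 4701.7.
For the centroid to hit 419: (4701.7 + w·548) / (12.2 + w) = 419.
So w = (419·12.2 − 4701.7)/(548 − 419) = 410.1/129 ≈ 3.18.

w ≈ 3.2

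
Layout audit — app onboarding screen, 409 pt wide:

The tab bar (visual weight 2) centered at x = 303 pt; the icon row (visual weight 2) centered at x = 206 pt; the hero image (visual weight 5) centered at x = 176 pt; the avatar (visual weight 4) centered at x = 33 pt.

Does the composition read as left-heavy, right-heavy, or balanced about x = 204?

left-heavy

Weights sum to 2 + 2 + 5 + 4 = 13.
x-moment: 2·303 + 2·206 + 5·176 + 4·33 = 2030; centroid 2030/13 ≈ 156.15.
156.2 lies left of the midline 204, so the layout is left-heavy.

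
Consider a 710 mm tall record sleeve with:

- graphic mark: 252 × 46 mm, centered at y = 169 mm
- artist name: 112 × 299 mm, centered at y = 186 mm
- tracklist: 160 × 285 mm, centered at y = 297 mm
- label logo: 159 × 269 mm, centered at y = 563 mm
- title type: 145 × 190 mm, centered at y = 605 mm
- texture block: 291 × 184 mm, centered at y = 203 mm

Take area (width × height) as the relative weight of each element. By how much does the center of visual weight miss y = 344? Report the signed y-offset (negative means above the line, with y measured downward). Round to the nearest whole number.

≈ -2 mm

Taking area as weight: graphic mark 252·46 = 11592, artist name 112·299 = 33488, tracklist 160·285 = 45600, label logo 159·269 = 42771, title type 145·190 = 27550, texture block 291·184 = 53544. Sum 214545.
Σw·y = 73348271; ȳ = 73348271/214545 ≈ 341.88.
Offset from y = 344: 341.88 − 344 ≈ -2.12.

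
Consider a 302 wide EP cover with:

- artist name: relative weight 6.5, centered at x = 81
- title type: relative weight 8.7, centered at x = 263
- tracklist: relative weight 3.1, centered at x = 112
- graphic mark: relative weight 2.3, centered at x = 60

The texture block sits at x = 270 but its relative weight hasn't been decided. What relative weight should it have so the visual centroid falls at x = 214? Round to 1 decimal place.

w ≈ 19.8

Known weights sum to 6.5 + 8.7 + 3.1 + 2.3 = 20.6; their moment is 6.5·81 + 8.7·263 + 3.1·112 + 2.3·60 = 3299.8.
For the centroid to hit 214: (3299.8 + w·270) / (20.6 + w) = 214.
Rearranging, w·(270 − 214) = 214·20.6 − 3299.8 = 1108.6, so w ≈ 1108.6/56 = 19.80.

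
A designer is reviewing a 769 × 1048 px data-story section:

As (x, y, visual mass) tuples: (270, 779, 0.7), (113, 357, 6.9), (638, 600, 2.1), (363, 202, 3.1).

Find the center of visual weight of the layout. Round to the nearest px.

Weights sum to 0.7 + 6.9 + 2.1 + 3.1 = 12.8.
Σw·x = 0.7·270 + 6.9·113 + 2.1·638 + 3.1·363 = 3433.8, so x̄ = 3433.8/12.8 ≈ 268.27.
Σw·y = 0.7·779 + 6.9·357 + 2.1·600 + 3.1·202 = 4894.8, so ȳ = 4894.8/12.8 ≈ 382.41.

(268, 382)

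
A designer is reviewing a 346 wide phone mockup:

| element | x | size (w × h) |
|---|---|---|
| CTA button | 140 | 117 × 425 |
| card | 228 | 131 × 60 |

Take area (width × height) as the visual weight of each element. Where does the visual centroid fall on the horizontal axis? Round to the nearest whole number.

x ≈ 152

Areas → weights: CTA button 117·425 = 49725, card 131·60 = 7860; Σw = 57585.
Σw·x = 49725·140 + 7860·228 = 8753580, so x̄ = 8753580/57585 ≈ 152.01.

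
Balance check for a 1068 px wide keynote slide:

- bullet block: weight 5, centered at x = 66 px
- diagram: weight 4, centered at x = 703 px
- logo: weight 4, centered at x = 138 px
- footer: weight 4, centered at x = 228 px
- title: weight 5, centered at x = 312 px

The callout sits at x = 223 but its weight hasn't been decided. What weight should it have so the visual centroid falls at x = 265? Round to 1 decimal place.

w ≈ 8.0

Fixed elements: Σw = 5 + 4 + 4 + 4 + 5 = 22, Σw·x = 5·66 + 4·703 + 4·138 + 4·228 + 5·312 = 6166.
Set Σw·x/Σw = 265: (6166 + 223w) = 265·(22 + w).
So w = (265·22 − 6166)/(223 − 265) = -336/-42 ≈ 8.00.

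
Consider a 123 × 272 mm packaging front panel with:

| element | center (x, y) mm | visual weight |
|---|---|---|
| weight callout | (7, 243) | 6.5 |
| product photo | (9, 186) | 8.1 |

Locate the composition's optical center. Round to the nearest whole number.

(8, 211)

Σw = 6.5 + 8.1 = 14.6.
x: (6.5·7 + 8.1·9) / 14.6 = 118.4 / 14.6 ≈ 8.11
y: (6.5·243 + 8.1·186) / 14.6 = 3086.1 / 14.6 ≈ 211.38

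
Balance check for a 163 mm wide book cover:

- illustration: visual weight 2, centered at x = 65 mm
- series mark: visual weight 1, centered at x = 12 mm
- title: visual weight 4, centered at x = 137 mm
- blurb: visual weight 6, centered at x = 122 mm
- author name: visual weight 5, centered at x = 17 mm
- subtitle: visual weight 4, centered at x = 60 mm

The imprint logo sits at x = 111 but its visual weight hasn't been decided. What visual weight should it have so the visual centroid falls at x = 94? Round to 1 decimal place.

w ≈ 18.9

Existing Σw = 22 (2 + 1 + 4 + 6 + 5 + 4); existing moment 2·65 + 1·12 + 4·137 + 6·122 + 5·17 + 4·60 = 1747.
Balance at x = 94 requires (1747 + w·111) / (22 + w) = 94.
Solving: w = (94·22 − 1747) / (111 − 94) = 321 / 17 ≈ 18.88.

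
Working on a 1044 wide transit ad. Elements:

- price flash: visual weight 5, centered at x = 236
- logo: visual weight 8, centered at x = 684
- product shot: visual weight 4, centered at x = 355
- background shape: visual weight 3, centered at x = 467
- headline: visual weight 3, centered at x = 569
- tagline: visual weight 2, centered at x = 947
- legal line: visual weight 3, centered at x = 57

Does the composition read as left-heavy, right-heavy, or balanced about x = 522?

left-heavy

Σw = 5 + 8 + 4 + 3 + 3 + 2 + 3 = 28.
x: moment 13245 / weight 28 ≈ 473.04
Since 473.0 is left of 522, the composition reads left-heavy.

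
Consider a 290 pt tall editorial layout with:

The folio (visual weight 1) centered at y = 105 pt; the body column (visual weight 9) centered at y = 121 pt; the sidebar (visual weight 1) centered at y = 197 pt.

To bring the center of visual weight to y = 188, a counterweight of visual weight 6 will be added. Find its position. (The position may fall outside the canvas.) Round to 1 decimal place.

New total weight: (1 + 9 + 1) + 6 = 17.
y: need Σw·y = 17·188 = 3196. Existing = 1·105 + 9·121 + 1·197 = 1391. Remainder 1805 / 6 ≈ 300.83.

y ≈ 300.8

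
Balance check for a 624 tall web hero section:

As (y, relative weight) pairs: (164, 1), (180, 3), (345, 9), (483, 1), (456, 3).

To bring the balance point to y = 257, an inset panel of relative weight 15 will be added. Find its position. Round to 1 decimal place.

y ≈ 170.9

After adding the inset panel, total weight = 1 + 3 + 9 + 1 + 3 + 15 = 32.
y: need Σw·y = 32·257 = 8224. Existing = 1·164 + 3·180 + 9·345 + 1·483 + 3·456 = 5660. Remainder 2564 / 15 ≈ 170.93.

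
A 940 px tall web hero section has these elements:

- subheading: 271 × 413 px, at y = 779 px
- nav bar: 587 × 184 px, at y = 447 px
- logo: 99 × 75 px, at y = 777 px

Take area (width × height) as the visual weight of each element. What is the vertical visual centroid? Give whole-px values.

Taking area as weight: subheading 271·413 = 111923, nav bar 587·184 = 108008, logo 99·75 = 7425. Sum 227356.
Σw·y = 111923·779 + 108008·447 + 7425·777 = 141236818, so ȳ = 141236818/227356 ≈ 621.21.

y ≈ 621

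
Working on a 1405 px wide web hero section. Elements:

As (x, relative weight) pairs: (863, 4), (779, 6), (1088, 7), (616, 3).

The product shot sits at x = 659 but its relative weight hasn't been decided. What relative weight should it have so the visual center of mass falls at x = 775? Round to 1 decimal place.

w ≈ 18.0

Fixed elements: Σw = 4 + 6 + 7 + 3 = 20, Σw·x = 4·863 + 6·779 + 7·1088 + 3·616 = 17590.
Balance at x = 775 requires (17590 + w·659) / (20 + w) = 775.
Solving: w = (775·20 − 17590) / (659 − 775) = -2090 / -116 ≈ 18.02.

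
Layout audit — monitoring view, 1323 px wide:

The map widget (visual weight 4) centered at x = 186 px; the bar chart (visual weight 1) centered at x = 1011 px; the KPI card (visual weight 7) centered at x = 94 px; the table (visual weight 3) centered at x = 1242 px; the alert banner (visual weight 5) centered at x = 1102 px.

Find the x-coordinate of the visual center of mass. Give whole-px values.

x ≈ 582

Weights sum to 4 + 1 + 7 + 3 + 5 = 20.
x: (4·186 + 1·1011 + 7·94 + 3·1242 + 5·1102) / 20 = 11649 / 20 ≈ 582.45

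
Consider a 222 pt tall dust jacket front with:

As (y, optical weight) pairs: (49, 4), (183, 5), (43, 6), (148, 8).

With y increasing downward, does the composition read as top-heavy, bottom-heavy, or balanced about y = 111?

balanced

Weights sum to 4 + 5 + 6 + 8 = 23.
y: (4·49 + 5·183 + 6·43 + 8·148) / 23 = 2553 / 23 ≈ 111.00
The centroid 111.00 matches the midline at 111, so the layout is balanced.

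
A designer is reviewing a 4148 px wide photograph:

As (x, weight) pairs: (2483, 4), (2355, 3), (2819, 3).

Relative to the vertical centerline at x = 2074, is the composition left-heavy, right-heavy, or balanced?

right-heavy

Weights sum to 4 + 3 + 3 = 10.
x: (4·2483 + 3·2355 + 3·2819) / 10 = 25454 / 10 ≈ 2545.40
2545.4 lies right of the midline 2074, so the layout is right-heavy.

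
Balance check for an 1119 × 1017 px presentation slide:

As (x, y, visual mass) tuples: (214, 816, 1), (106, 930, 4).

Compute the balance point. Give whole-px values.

Weights sum to 1 + 4 = 5.
x: (1·214 + 4·106) / 5 = 638 / 5 ≈ 127.60
y: (1·816 + 4·930) / 5 = 4536 / 5 ≈ 907.20

(128, 907)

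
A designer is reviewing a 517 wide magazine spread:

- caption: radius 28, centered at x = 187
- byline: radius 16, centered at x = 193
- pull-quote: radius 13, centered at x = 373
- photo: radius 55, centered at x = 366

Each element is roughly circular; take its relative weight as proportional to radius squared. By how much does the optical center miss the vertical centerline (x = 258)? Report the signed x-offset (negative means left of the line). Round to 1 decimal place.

≈ 64.7

Weights ∝ r²: caption 28² = 784, byline 16² = 256, pull-quote 13² = 169, photo 55² = 3025; Σw = 4234.
Σw·x = 784·187 + 256·193 + 169·373 + 3025·366 = 1366203, so x̄ = 1366203/4234 ≈ 322.67.
Against x = 258, that's 322.67 − 258 = 64.67.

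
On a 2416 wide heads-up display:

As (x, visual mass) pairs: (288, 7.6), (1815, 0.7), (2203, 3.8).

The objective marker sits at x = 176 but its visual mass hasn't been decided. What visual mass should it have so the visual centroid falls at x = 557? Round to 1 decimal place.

w ≈ 13.4

Existing Σw = 12.1 (7.6 + 0.7 + 3.8); existing moment 7.6·288 + 0.7·1815 + 3.8·2203 = 11830.7.
Set Σw·x/Σw = 557: (11830.7 + 176w) = 557·(12.1 + w).
So w = (557·12.1 − 11830.7)/(176 − 557) = -5091.0/-381 ≈ 13.36.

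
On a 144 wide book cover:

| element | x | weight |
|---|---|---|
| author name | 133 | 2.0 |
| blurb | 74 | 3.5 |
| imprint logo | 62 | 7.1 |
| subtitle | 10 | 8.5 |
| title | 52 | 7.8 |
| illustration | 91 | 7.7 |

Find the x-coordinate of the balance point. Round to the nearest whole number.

Weights sum to 2.0 + 3.5 + 7.1 + 8.5 + 7.8 + 7.7 = 36.6.
Σw·x = 2156.5; x̄ = 2156.5/36.6 ≈ 58.92.

x ≈ 59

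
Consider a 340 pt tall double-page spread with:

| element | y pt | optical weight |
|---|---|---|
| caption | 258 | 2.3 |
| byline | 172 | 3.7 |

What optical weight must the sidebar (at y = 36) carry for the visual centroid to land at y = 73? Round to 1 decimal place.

Known weights sum to 2.3 + 3.7 = 6.0; their moment is 2.3·258 + 3.7·172 = 1229.8.
For the centroid to hit 73: (1229.8 + w·36) / (6.0 + w) = 73.
Rearranging, w·(36 − 73) = 73·6.0 − 1229.8 = -791.8, so w ≈ -791.8/-37 = 21.40.

w ≈ 21.4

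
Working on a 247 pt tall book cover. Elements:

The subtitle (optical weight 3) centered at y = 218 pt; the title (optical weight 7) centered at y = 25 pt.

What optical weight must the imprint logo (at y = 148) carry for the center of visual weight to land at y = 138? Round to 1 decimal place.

Fixed elements: Σw = 3 + 7 = 10, Σw·y = 3·218 + 7·25 = 829.
For the centroid to hit 138: (829 + w·148) / (10 + w) = 138.
Rearranging, w·(148 − 138) = 138·10 − 829 = 551, so w ≈ 551/10 = 55.10.

w ≈ 55.1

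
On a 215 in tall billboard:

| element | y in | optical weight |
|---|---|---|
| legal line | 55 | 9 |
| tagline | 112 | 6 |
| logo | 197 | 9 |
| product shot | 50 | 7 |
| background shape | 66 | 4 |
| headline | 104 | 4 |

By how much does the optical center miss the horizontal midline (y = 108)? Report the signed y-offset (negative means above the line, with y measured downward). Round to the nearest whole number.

≈ -6 in

Weights sum to 9 + 6 + 9 + 7 + 4 + 4 = 39.
y-moment: 9·55 + 6·112 + 9·197 + 7·50 + 4·66 + 4·104 = 3970; centroid 3970/39 ≈ 101.79.
Offset from y = 108: 101.79 − 108 ≈ -6.21.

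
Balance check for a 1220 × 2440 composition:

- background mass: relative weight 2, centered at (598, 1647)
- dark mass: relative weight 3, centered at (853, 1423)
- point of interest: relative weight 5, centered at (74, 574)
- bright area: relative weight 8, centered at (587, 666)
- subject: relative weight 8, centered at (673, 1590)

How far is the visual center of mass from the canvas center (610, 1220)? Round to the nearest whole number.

≈ 140

Weights sum to 2 + 3 + 5 + 8 + 8 = 26.
x-moment: 2·598 + 3·853 + 5·74 + 8·587 + 8·673 = 14205; centroid 14205/26 ≈ 546.35.
y-moment: 2·1647 + 3·1423 + 5·574 + 8·666 + 8·1590 = 28481; centroid 28481/26 ≈ 1095.42.
Offset from (610, 1220): Δx ≈ -63.65, Δy ≈ -124.58; distance = √(Δx² + Δy²) ≈ 139.90.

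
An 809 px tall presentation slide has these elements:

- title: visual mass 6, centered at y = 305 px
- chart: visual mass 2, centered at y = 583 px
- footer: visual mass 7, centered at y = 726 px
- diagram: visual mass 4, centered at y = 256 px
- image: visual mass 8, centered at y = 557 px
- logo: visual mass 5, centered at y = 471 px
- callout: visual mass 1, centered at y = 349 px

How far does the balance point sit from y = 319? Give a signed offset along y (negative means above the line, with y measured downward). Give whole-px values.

≈ 174 px

Weights sum to 6 + 2 + 7 + 4 + 8 + 5 + 1 = 33.
y: (6·305 + 2·583 + 7·726 + 4·256 + 8·557 + 5·471 + 1·349) / 33 = 16262 / 33 ≈ 492.79
Offset from y = 319: 492.79 − 319 ≈ 173.79.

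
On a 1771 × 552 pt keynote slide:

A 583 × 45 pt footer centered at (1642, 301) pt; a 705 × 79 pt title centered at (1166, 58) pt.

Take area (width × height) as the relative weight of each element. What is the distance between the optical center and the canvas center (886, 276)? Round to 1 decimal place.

Areas: footer 583·45 = 26235, title 705·79 = 55695. Total weight = 81930.
x-moment: 26235·1642 + 55695·1166 = 108018240; centroid 108018240/81930 ≈ 1318.42.
y-moment: 26235·301 + 55695·58 = 11127045; centroid 11127045/81930 ≈ 135.81.
From (886, 276): dx = 432.42, dy = -140.19, so the distance is √(dx²+dy²) ≈ 454.58.

≈ 454.6 pt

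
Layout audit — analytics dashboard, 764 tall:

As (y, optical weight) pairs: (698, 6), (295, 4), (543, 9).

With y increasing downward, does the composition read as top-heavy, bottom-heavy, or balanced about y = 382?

Σw = 6 + 4 + 9 = 19.
y: (6·698 + 4·295 + 9·543) / 19 = 10255 / 19 ≈ 539.74
539.7 vs midline 382 → bottom-heavy.

bottom-heavy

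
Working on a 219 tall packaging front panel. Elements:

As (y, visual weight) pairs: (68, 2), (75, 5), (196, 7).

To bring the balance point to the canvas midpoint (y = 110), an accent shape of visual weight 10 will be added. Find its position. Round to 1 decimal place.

New total weight: (2 + 5 + 7) + 10 = 24.
Along y: (1883 + 10·y) / 24 = 110 (existing moment 2·68 + 5·75 + 7·196 = 1883) ⇒ y = (2640 − 1883) / 10 ≈ 75.70.

y ≈ 75.7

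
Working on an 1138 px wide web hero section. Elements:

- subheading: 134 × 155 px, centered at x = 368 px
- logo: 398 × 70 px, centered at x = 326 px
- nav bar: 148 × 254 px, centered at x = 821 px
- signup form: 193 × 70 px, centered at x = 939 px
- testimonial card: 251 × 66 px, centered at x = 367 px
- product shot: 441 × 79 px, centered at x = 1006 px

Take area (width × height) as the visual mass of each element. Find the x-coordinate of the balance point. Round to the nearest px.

x ≈ 671

Areas: subheading 134·155 = 20770, logo 398·70 = 27860, nav bar 148·254 = 37592, signup form 193·70 = 13510, testimonial card 251·66 = 16566, product shot 441·79 = 34839. Total weight = 151137.
Σw·x = 101402398; x̄ = 101402398/151137 ≈ 670.93.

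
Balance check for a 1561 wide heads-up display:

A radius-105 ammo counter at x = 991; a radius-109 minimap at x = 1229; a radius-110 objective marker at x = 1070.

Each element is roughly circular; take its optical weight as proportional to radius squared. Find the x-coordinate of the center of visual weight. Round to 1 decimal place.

x ≈ 1099.1

r² weights: ammo counter 105² = 11025, minimap 109² = 11881, objective marker 110² = 12100. Total = 35006.
x: (11025·991 + 11881·1229 + 12100·1070) / 35006 = 38474524 / 35006 ≈ 1099.08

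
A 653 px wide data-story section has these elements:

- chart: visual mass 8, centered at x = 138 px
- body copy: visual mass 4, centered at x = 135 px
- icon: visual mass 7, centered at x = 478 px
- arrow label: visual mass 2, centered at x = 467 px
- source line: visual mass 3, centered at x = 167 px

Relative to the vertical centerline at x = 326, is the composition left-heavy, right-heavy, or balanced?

left-heavy

Weights sum to 8 + 4 + 7 + 2 + 3 = 24.
Σw·x = 8·138 + 4·135 + 7·478 + 2·467 + 3·167 = 6425, so x̄ = 6425/24 ≈ 267.71.
Since 267.7 is left of 326, the composition reads left-heavy.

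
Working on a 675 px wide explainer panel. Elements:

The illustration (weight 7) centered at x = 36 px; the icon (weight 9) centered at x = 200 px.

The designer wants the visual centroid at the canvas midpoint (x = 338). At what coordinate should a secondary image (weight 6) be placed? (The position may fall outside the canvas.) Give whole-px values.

x ≈ 897

With the secondary image, Σw becomes 7 + 9 + 6 = 22.
x: need Σw·x = 22·338 = 7436. Existing = 7·36 + 9·200 = 2052. Remainder 5384 / 6 ≈ 897.33.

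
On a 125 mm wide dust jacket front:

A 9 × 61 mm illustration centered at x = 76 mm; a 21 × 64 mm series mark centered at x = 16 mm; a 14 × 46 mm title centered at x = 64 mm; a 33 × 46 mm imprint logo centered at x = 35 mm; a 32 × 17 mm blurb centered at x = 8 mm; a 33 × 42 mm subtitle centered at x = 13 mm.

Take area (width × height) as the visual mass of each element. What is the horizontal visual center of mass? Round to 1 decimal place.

x ≈ 30.1

Taking area as weight: illustration 9·61 = 549, series mark 21·64 = 1344, title 14·46 = 644, imprint logo 33·46 = 1518, blurb 32·17 = 544, subtitle 33·42 = 1386. Sum 5985.
Σw·x = 179944; x̄ = 179944/5985 ≈ 30.07.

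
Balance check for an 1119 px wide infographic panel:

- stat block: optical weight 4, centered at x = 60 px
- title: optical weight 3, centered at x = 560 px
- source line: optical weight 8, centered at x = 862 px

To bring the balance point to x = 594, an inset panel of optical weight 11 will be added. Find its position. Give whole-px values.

With the inset panel, Σw becomes 4 + 3 + 8 + 11 = 26.
Along x: (8816 + 11·x) / 26 = 594 (existing moment 4·60 + 3·560 + 8·862 = 8816) ⇒ x = (15444 − 8816) / 11 ≈ 602.55.

x ≈ 603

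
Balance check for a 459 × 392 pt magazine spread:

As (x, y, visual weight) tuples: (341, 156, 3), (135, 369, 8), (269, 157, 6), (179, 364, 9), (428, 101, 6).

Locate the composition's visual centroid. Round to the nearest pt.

(247, 258)

Total weight = 3 + 8 + 6 + 9 + 6 = 32.
x: (3·341 + 8·135 + 6·269 + 9·179 + 6·428) / 32 = 7896 / 32 ≈ 246.75
y: (3·156 + 8·369 + 6·157 + 9·364 + 6·101) / 32 = 8244 / 32 ≈ 257.62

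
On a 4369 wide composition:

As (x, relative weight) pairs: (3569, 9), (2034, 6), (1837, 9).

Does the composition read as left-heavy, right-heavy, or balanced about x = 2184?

right-heavy

Total weight = 9 + 6 + 9 = 24.
x-moment: 9·3569 + 6·2034 + 9·1837 = 60858; centroid 60858/24 ≈ 2535.75.
Since 2535.8 is right of 2184, the composition reads right-heavy.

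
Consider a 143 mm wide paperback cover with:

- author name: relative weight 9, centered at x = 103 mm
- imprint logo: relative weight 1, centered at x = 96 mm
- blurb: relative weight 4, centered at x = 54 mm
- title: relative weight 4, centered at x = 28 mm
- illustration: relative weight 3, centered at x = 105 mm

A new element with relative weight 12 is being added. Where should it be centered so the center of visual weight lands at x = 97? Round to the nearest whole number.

New total weight: (9 + 1 + 4 + 4 + 3) + 12 = 33.
Along x: (1666 + 12·x) / 33 = 97 (existing moment 9·103 + 1·96 + 4·54 + 4·28 + 3·105 = 1666) ⇒ x = (3201 − 1666) / 12 ≈ 127.92.

x ≈ 128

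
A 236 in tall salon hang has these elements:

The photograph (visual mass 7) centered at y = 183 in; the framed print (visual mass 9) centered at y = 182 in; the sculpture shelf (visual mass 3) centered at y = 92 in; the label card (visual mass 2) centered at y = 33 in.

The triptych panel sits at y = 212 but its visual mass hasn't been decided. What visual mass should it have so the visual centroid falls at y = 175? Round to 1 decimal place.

Fixed elements: Σw = 7 + 9 + 3 + 2 = 21, Σw·y = 7·183 + 9·182 + 3·92 + 2·33 = 3261.
For the centroid to hit 175: (3261 + w·212) / (21 + w) = 175.
So w = (175·21 − 3261)/(212 − 175) = 414/37 ≈ 11.19.

w ≈ 11.2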